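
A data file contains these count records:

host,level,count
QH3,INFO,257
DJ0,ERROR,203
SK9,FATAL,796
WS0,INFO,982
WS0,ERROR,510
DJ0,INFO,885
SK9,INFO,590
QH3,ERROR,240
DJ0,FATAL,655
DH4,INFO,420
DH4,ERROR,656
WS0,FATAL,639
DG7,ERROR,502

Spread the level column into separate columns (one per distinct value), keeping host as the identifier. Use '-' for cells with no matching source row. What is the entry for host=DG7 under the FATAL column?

-

No long-format row has host=DG7 and level=FATAL, so the cell is -.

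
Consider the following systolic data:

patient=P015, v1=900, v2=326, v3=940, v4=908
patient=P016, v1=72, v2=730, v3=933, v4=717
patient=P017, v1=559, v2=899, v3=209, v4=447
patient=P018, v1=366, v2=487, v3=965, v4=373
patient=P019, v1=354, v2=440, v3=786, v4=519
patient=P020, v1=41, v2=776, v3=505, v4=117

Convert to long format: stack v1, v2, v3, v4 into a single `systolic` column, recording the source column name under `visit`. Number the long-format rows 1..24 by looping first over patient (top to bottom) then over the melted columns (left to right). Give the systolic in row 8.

24 rows total (6 × 4). Row 8: index ⌊(8-1)/4⌋ = 1 into patient → P016; (8-1) mod 4 = 3 into the melted columns → v4.
So row 8 is (P016, v4, 717); systolic = 717.

717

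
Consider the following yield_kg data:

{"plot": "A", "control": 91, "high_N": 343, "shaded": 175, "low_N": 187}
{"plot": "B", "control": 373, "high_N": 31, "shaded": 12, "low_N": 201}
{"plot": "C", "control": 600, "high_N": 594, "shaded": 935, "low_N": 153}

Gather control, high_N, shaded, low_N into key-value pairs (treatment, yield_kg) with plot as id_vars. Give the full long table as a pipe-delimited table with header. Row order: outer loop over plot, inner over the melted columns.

Each (plot, column) pair becomes one row: 3 × 4 = 12 rows.
For example, (A, control) → yield_kg=91.

| plot | treatment | yield_kg |
| A | control | 91 |
| A | high_N | 343 |
| A | shaded | 175 |
| A | low_N | 187 |
| B | control | 373 |
| B | high_N | 31 |
| B | shaded | 12 |
| B | low_N | 201 |
| C | control | 600 |
| C | high_N | 594 |
| C | shaded | 935 |
| C | low_N | 153 |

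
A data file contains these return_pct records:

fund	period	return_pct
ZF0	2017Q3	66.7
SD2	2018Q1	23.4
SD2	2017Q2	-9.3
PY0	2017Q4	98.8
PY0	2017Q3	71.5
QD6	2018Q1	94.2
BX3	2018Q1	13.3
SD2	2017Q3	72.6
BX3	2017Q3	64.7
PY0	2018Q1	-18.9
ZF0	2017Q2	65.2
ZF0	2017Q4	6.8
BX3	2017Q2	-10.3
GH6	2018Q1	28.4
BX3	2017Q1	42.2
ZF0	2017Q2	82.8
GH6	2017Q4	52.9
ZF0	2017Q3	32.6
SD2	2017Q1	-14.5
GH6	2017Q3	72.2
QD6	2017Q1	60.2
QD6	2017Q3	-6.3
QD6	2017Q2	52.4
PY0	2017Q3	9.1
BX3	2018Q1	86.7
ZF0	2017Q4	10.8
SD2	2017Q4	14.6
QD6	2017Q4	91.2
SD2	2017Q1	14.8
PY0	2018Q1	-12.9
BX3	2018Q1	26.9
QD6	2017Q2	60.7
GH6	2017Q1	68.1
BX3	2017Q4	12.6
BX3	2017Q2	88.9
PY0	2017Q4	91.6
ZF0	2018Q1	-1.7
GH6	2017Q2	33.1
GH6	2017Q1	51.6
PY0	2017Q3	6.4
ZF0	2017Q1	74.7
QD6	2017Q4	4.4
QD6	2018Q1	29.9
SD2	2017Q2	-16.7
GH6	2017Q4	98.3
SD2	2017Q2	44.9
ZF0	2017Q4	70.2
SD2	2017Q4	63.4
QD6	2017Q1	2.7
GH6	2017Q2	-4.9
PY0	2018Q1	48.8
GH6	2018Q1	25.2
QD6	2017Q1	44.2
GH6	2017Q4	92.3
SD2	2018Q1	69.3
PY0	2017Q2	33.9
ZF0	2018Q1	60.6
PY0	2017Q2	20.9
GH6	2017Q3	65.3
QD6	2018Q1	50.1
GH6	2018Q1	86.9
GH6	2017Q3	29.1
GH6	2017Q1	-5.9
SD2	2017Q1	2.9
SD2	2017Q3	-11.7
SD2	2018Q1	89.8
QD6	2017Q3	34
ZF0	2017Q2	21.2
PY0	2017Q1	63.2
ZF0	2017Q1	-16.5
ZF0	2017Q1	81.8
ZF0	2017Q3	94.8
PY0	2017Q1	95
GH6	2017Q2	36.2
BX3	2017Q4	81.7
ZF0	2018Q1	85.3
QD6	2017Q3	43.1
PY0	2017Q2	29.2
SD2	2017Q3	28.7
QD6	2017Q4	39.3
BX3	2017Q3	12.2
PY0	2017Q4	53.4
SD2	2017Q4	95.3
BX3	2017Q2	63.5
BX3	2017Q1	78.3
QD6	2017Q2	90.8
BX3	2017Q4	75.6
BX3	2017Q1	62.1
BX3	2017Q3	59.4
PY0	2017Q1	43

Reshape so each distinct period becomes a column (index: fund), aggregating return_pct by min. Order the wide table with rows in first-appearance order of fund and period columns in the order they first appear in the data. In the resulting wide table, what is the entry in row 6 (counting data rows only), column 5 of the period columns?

-5.9

With rows in first-appearance order of fund, row 6 is fund=GH6. period columns in first-appearance order: 2017Q3, 2018Q1, 2017Q2, 2017Q4, 2017Q1; column 5 is 2017Q1.
Long rows with fund=GH6, period=2017Q1: min(68.1, 51.6, -5.9) = -5.9.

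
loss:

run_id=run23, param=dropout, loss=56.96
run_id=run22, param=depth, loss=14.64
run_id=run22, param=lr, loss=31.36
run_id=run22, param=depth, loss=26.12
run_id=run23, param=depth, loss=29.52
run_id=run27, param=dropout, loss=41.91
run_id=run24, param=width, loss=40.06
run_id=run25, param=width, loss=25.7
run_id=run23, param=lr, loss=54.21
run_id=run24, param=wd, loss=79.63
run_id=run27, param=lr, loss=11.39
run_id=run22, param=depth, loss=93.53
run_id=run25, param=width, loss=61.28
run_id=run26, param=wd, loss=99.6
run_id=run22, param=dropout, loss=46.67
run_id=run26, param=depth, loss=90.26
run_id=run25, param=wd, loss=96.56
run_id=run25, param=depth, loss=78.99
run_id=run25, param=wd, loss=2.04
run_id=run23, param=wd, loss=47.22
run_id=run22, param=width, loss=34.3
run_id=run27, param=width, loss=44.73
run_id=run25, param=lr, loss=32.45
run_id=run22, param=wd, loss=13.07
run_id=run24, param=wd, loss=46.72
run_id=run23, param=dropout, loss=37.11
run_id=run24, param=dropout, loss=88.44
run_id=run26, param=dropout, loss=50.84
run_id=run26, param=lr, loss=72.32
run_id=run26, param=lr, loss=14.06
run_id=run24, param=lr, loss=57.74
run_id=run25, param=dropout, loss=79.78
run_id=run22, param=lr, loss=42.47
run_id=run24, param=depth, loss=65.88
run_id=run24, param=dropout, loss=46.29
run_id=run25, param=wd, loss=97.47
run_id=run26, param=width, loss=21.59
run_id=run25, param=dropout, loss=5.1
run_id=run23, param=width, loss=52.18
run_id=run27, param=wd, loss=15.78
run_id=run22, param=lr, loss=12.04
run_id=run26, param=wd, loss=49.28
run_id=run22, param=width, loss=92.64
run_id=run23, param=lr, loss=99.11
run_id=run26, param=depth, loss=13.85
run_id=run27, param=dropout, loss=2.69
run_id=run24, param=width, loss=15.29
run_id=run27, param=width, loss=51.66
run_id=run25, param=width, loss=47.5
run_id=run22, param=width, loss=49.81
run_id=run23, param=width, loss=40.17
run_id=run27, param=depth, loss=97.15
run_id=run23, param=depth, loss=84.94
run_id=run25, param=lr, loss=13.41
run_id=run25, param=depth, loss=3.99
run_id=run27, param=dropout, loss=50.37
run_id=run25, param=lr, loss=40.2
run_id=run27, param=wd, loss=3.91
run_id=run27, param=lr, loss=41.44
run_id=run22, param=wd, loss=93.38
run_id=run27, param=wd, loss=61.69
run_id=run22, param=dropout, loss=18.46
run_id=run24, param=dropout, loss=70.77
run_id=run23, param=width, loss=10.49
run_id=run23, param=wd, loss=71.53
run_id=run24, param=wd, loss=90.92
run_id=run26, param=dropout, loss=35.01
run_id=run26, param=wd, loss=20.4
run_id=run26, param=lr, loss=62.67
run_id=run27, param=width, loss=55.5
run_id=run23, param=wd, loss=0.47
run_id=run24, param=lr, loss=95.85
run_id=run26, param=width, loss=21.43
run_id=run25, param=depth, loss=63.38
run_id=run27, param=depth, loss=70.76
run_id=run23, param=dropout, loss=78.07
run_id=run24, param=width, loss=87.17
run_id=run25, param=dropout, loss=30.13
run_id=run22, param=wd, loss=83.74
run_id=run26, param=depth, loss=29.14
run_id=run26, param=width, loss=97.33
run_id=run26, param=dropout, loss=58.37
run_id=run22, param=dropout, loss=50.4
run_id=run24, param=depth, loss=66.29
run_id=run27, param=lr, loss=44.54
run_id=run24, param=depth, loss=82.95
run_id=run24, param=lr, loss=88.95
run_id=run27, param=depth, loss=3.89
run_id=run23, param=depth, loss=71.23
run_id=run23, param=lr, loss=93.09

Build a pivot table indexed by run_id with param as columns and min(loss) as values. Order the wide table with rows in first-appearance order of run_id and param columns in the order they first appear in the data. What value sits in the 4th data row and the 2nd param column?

With rows in first-appearance order of run_id, row 4 is run_id=run24. param columns in first-appearance order: dropout, depth, lr, width, wd; column 2 is depth.
Long rows with run_id=run24, param=depth: min(65.88, 66.29, 82.95) = 65.88.

65.88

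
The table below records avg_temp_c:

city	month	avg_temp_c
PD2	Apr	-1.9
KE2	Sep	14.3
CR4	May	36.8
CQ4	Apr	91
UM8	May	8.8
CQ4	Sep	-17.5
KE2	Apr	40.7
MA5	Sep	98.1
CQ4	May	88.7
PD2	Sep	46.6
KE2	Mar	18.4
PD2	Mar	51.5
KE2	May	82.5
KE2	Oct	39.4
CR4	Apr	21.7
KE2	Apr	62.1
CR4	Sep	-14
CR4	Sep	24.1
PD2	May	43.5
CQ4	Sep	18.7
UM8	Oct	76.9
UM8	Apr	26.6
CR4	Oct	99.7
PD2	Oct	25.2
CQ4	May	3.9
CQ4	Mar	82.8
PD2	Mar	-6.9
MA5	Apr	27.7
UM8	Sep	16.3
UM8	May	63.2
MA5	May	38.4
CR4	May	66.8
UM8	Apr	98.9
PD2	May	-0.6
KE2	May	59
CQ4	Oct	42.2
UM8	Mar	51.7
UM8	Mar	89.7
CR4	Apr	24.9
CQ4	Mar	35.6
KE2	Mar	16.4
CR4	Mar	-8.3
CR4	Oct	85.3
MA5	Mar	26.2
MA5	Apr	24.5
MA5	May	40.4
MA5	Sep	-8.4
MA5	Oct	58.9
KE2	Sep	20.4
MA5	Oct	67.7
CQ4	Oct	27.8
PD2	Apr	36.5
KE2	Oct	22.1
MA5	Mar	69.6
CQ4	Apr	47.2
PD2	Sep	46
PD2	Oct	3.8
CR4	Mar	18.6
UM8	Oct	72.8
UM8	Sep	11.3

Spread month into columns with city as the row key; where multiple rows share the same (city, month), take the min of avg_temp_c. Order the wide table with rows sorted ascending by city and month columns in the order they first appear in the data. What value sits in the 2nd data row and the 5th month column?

With rows sorted ascending by city, row 2 is city=CR4. month columns in first-appearance order: Apr, Sep, May, Mar, Oct; column 5 is Oct.
Long rows with city=CR4, month=Oct: min(99.7, 85.3) = 85.3.

85.3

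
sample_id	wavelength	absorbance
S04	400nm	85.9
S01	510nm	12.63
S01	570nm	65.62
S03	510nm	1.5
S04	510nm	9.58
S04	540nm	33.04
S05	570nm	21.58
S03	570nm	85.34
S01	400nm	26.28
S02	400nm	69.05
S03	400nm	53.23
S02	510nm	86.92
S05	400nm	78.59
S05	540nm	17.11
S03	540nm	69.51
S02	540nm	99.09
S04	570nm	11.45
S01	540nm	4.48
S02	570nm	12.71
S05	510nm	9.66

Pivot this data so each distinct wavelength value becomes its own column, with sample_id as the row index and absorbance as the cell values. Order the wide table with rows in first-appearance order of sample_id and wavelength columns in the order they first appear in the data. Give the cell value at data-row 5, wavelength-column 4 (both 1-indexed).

99.09

With rows in first-appearance order of sample_id, row 5 is sample_id=S02. wavelength columns in first-appearance order: 400nm, 510nm, 570nm, 540nm; column 4 is 540nm.
Long rows with sample_id=S02, wavelength=540nm: absorbance = 99.09.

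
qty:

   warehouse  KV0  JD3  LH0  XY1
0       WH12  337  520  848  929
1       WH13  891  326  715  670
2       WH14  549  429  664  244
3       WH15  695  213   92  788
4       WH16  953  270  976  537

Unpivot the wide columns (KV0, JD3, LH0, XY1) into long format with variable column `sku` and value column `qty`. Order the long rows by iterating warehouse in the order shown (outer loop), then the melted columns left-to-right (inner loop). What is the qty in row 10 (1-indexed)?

20 rows total (5 × 4). Row 10: index ⌊(10-1)/4⌋ = 2 into warehouse → WH14; (10-1) mod 4 = 1 into the melted columns → JD3.
So row 10 is (WH14, JD3, 429); qty = 429.

429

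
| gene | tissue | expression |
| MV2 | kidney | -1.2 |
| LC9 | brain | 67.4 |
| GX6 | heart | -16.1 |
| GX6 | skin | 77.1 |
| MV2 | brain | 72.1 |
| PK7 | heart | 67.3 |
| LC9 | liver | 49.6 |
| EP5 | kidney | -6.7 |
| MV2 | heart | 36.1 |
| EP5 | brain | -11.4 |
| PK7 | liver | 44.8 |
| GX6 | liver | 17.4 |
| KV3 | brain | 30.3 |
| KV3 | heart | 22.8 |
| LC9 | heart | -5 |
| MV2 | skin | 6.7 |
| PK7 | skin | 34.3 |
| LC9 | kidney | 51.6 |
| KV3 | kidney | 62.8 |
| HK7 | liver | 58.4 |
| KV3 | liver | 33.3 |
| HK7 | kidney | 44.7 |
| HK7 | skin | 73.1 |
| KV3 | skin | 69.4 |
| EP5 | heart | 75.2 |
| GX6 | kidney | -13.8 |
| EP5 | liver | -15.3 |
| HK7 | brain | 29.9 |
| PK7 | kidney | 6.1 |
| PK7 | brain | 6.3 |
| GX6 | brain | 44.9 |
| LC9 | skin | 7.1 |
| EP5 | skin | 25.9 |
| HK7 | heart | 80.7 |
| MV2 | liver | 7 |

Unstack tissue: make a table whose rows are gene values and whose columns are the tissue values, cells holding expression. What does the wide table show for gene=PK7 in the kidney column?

Wide layout: rows indexed by gene, columns are the 5 distinct tissue values (kidney, brain, heart, skin, liver).
Cell (gene=PK7, tissue=kidney) draws from the long row where gene=PK7 and tissue=kidney, which has expression=6.1.

6.1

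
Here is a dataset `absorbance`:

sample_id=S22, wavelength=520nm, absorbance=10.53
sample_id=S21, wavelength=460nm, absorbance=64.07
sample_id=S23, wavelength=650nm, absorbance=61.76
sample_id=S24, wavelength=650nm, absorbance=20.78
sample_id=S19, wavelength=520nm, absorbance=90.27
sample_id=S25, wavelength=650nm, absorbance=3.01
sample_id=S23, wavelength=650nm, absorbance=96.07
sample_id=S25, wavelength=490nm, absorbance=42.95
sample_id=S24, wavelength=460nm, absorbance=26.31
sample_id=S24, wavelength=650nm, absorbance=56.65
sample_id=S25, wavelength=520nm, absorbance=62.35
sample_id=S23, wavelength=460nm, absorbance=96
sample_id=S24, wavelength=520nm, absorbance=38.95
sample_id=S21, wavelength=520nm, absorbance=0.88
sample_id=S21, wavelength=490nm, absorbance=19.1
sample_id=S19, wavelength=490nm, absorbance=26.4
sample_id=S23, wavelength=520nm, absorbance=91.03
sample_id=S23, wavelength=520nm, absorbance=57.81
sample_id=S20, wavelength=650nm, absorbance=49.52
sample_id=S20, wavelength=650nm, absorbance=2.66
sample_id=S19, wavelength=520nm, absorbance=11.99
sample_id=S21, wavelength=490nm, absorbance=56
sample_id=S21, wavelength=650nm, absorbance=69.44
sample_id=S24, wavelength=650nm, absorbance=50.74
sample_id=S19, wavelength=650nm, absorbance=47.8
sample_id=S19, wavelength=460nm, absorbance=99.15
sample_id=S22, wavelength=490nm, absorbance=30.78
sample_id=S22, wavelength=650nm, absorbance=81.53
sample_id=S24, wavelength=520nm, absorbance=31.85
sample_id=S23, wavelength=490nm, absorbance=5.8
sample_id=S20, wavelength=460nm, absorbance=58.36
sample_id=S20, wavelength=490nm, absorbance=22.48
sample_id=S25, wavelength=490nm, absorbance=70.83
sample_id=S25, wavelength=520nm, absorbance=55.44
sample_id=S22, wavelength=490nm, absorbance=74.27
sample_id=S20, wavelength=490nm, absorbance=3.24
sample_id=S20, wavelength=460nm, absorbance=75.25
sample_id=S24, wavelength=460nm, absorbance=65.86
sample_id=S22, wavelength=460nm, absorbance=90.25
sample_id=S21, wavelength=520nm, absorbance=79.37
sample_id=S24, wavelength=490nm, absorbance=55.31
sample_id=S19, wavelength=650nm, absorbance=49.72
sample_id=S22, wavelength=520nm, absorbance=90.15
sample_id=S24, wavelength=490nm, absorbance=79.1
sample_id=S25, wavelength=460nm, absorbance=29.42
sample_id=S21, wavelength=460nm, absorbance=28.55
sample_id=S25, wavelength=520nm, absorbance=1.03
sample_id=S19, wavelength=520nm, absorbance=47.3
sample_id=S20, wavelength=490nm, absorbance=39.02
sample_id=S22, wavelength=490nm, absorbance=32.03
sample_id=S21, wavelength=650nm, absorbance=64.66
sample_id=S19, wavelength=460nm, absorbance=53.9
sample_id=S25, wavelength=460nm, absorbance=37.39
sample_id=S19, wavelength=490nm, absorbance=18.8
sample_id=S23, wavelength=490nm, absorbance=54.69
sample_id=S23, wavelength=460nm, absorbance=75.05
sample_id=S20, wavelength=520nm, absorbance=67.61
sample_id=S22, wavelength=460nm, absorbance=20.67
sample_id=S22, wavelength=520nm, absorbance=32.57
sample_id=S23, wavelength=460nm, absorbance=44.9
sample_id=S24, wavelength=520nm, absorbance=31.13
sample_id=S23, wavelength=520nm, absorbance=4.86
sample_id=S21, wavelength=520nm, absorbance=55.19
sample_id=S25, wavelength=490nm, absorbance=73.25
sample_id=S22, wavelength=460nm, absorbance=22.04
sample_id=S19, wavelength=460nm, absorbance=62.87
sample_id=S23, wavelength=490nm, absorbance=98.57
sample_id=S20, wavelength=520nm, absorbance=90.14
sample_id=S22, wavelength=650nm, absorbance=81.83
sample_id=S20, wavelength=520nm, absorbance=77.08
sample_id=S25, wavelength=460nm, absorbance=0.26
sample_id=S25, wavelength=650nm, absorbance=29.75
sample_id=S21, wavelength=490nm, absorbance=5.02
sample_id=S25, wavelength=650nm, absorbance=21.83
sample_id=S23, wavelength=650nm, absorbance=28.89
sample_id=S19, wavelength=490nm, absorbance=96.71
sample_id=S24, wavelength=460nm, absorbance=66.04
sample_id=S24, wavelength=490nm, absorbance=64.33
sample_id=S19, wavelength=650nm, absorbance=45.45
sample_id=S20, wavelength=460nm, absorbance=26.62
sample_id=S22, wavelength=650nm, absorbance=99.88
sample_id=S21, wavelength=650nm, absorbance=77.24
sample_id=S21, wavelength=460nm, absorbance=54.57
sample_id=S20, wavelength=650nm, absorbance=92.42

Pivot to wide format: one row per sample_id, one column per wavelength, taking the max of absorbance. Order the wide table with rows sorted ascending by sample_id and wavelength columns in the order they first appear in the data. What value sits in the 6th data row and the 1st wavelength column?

With rows sorted ascending by sample_id, row 6 is sample_id=S24. wavelength columns in first-appearance order: 520nm, 460nm, 650nm, 490nm; column 1 is 520nm.
Long rows with sample_id=S24, wavelength=520nm: max(38.95, 31.85, 31.13) = 38.95.

38.95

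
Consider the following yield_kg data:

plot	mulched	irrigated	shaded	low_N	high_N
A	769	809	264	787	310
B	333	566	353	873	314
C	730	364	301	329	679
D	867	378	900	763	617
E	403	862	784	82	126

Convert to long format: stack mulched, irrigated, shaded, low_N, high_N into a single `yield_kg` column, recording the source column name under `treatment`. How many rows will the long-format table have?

5 plot values × 5 melted columns = 25 rows.

25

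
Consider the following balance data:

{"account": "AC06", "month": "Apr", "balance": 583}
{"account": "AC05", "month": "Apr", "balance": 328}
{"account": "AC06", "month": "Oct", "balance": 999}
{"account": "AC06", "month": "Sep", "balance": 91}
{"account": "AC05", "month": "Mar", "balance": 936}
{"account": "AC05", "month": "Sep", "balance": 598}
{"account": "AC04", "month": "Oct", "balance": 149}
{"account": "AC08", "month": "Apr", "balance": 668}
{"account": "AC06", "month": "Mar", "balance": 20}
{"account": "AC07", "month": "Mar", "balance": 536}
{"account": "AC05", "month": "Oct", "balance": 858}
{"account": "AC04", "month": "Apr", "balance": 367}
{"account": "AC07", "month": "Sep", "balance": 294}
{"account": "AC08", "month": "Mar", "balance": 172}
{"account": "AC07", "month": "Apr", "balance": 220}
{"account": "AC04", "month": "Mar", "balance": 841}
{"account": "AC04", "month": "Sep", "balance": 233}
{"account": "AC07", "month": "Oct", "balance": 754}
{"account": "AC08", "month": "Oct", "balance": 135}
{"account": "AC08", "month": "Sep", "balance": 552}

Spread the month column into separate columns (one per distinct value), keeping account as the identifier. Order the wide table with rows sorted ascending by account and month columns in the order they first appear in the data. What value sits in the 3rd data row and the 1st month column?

With rows sorted ascending by account, row 3 is account=AC06. month columns in first-appearance order: Apr, Oct, Sep, Mar; column 1 is Apr.
Long rows with account=AC06, month=Apr: balance = 583.

583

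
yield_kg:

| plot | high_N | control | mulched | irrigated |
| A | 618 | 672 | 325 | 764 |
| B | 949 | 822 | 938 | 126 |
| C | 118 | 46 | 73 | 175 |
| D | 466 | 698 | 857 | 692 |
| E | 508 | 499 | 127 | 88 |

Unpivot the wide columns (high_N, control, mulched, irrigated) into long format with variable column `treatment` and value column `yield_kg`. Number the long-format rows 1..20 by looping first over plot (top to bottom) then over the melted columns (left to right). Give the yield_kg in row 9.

118

20 rows total (5 × 4). Row 9: index ⌊(9-1)/4⌋ = 2 into plot → C; (9-1) mod 4 = 0 into the melted columns → high_N.
So row 9 is (C, high_N, 118); yield_kg = 118.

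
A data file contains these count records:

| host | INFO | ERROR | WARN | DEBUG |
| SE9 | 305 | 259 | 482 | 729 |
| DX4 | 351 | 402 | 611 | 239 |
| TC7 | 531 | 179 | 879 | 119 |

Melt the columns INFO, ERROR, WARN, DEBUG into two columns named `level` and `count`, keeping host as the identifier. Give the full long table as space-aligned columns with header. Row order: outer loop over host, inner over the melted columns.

Each (host, column) pair becomes one row: 3 × 4 = 12 rows.
For example, (SE9, INFO) → count=305.

host  level  count
SE9   INFO   305  
SE9   ERROR  259  
SE9   WARN   482  
SE9   DEBUG  729  
DX4   INFO   351  
DX4   ERROR  402  
DX4   WARN   611  
DX4   DEBUG  239  
TC7   INFO   531  
TC7   ERROR  179  
TC7   WARN   879  
TC7   DEBUG  119  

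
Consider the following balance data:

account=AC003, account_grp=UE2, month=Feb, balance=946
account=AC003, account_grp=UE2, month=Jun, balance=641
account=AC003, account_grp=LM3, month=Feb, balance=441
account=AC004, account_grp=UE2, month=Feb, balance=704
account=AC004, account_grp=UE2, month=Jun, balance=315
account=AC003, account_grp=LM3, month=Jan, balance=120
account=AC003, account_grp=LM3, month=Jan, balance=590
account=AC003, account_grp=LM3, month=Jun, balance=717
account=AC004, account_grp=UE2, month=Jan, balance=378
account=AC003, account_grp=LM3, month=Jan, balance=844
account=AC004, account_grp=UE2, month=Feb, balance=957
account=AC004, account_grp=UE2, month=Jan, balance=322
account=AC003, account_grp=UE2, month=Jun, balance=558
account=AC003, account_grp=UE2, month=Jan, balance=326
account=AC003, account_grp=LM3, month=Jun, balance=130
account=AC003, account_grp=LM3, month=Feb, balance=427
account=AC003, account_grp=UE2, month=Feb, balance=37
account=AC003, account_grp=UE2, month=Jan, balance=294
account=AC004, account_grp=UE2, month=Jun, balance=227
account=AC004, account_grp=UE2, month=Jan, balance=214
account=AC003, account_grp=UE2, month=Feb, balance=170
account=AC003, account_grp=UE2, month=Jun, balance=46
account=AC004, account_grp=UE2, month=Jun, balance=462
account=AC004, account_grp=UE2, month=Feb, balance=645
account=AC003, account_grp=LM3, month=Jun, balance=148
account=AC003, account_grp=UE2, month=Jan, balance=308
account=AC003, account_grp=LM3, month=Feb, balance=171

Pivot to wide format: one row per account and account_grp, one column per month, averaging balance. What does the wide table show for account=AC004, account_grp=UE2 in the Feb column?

Rows with account=AC004, account_grp=UE2 and month=Feb: balance values are 704, 957, 645.
(704 + 957 + 645) / 3 = 768.67.

768.67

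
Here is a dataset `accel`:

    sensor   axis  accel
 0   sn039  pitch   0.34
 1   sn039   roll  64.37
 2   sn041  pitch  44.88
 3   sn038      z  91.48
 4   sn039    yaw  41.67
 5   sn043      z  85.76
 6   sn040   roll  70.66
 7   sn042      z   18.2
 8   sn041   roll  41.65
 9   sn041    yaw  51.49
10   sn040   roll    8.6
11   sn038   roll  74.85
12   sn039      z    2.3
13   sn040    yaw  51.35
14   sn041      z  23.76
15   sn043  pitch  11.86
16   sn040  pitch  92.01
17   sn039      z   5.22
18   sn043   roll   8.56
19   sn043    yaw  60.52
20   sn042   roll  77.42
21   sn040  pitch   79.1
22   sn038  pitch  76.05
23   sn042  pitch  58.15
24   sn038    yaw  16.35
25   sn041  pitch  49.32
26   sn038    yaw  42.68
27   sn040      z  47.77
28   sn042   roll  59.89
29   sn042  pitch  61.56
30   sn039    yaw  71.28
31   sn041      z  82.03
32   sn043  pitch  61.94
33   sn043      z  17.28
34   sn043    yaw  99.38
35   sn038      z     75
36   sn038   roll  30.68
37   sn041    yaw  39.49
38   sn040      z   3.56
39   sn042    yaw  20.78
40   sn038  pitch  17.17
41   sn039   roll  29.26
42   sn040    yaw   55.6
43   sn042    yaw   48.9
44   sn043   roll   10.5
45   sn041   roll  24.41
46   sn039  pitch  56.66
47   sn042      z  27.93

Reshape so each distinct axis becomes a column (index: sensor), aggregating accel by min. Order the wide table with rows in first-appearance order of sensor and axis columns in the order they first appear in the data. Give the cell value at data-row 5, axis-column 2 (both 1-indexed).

With rows in first-appearance order of sensor, row 5 is sensor=sn040. axis columns in first-appearance order: pitch, roll, z, yaw; column 2 is roll.
Long rows with sensor=sn040, axis=roll: min(70.66, 8.6) = 8.6.

8.6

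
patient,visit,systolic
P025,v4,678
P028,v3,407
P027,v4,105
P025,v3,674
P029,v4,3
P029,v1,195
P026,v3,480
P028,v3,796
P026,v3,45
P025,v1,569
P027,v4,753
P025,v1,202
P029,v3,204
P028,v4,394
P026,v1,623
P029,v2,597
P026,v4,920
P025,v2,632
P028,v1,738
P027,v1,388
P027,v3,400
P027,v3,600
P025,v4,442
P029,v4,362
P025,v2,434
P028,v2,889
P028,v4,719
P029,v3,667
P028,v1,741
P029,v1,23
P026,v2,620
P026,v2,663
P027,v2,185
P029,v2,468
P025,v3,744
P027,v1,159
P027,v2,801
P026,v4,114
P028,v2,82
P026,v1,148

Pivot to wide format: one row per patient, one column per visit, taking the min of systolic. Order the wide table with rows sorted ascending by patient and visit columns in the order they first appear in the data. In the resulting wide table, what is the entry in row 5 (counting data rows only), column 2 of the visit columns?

With rows sorted ascending by patient, row 5 is patient=P029. visit columns in first-appearance order: v4, v3, v1, v2; column 2 is v3.
Long rows with patient=P029, visit=v3: min(204, 667) = 204.

204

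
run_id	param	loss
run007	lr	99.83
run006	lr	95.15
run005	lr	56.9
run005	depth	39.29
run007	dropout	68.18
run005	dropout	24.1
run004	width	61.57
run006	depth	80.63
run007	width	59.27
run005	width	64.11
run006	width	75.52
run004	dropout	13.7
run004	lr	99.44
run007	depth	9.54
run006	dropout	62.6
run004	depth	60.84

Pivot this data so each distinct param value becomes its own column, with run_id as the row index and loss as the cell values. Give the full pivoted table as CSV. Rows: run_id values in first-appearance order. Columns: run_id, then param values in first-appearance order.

Columns: run_id plus the 4 distinct param values (lr, depth, dropout, width).
For example, row run007 column lr takes loss=99.83 from the long row (run007, lr).

run_id,lr,depth,dropout,width
run007,99.83,9.54,68.18,59.27
run006,95.15,80.63,62.6,75.52
run005,56.9,39.29,24.1,64.11
run004,99.44,60.84,13.7,61.57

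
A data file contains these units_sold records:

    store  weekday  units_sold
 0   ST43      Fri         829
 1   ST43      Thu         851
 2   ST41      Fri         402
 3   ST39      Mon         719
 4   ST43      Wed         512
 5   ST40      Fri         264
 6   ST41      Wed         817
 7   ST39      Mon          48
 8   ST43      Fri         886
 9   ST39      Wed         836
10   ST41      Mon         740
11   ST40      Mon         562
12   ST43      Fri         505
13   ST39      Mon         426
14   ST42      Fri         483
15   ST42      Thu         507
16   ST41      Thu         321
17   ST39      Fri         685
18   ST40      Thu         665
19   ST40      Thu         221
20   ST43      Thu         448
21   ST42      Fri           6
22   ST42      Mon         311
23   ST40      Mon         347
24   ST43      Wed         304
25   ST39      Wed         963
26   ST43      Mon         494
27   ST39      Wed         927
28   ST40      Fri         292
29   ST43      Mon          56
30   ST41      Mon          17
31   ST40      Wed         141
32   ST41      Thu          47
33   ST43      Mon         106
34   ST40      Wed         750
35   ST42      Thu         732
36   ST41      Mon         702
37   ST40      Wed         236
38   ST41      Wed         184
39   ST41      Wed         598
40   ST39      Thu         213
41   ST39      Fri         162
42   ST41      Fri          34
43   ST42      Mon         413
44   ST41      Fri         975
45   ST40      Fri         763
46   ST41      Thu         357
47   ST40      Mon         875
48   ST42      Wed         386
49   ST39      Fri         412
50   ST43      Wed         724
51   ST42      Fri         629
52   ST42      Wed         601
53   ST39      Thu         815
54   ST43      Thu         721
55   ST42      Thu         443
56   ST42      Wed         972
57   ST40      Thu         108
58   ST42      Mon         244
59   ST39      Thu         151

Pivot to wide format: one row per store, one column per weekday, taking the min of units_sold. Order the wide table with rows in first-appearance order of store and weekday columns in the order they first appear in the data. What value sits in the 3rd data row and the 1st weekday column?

With rows in first-appearance order of store, row 3 is store=ST39. weekday columns in first-appearance order: Fri, Thu, Mon, Wed; column 1 is Fri.
Long rows with store=ST39, weekday=Fri: min(685, 162, 412) = 162.

162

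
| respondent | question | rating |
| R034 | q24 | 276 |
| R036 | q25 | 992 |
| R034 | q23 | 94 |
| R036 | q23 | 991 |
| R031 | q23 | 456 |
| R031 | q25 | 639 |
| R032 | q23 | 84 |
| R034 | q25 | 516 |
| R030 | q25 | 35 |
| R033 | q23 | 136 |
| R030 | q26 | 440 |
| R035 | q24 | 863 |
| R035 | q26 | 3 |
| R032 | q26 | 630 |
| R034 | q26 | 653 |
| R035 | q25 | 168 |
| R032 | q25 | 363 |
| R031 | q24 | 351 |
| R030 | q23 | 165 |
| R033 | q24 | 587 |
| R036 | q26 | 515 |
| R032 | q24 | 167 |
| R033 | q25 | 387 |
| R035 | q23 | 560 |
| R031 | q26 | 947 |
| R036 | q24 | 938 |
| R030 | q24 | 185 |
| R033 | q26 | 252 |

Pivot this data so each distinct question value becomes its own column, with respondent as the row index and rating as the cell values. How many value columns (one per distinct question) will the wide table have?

4

4 distinct question values: q23, q24, q25, q26.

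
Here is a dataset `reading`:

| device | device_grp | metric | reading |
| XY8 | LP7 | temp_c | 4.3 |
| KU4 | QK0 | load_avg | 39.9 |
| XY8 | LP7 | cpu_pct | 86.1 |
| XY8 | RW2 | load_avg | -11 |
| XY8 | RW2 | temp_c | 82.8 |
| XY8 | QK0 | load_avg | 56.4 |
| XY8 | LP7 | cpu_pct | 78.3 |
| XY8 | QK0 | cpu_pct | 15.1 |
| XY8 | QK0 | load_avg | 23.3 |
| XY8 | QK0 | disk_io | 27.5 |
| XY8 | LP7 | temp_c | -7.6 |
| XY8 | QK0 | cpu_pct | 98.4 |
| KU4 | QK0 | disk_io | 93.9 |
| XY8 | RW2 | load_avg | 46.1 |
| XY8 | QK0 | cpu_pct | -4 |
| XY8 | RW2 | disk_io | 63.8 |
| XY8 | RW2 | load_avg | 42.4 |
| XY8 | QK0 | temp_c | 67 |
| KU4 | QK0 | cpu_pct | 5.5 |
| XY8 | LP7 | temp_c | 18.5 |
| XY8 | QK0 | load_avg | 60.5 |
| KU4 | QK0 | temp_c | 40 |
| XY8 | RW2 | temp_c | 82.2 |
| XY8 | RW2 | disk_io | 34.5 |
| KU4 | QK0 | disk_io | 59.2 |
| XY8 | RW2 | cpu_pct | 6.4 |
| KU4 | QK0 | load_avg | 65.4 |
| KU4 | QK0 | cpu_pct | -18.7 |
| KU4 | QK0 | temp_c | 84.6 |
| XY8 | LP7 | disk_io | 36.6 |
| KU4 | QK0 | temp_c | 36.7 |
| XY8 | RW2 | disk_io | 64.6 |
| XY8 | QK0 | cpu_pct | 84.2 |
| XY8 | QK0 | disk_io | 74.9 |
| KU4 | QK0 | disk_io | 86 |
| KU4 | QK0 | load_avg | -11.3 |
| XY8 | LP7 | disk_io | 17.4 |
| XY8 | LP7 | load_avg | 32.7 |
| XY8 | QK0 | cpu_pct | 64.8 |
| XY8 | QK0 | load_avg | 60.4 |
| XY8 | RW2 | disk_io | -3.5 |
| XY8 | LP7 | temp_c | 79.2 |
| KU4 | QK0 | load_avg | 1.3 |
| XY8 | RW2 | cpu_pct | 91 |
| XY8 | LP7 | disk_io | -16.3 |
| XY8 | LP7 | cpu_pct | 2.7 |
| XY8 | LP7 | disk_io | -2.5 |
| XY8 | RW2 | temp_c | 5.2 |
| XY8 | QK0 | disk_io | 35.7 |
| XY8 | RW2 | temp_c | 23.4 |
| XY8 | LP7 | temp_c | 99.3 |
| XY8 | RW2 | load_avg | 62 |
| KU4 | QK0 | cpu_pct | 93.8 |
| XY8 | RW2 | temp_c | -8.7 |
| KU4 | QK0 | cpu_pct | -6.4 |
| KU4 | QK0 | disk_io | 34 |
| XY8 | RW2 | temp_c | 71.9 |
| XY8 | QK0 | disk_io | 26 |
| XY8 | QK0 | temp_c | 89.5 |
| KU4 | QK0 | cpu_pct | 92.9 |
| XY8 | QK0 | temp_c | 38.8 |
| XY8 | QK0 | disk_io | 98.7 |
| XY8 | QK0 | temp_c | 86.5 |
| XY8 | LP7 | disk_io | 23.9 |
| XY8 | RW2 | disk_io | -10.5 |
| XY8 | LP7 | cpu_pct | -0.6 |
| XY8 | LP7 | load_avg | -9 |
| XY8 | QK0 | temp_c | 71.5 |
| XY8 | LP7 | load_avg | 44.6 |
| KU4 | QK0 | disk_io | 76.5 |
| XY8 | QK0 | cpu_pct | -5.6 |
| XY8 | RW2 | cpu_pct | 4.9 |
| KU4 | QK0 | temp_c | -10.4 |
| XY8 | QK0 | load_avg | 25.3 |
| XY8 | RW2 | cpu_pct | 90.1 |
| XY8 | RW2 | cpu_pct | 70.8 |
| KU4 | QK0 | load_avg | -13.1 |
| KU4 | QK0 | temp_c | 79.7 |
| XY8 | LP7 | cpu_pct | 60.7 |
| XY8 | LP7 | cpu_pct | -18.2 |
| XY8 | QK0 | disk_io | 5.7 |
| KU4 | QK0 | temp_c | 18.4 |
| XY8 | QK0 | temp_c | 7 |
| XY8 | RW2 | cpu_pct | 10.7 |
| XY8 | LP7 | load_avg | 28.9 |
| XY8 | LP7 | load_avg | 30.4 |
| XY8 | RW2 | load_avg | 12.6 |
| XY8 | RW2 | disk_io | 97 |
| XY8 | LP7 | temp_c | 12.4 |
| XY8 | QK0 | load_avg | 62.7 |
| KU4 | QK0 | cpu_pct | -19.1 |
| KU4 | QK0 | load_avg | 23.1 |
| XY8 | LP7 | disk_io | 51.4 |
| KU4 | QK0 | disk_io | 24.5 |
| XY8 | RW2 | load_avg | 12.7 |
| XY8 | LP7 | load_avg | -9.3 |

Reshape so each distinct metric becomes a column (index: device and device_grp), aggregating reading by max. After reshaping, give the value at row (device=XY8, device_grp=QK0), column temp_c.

89.5

Rows with device=XY8, device_grp=QK0 and metric=temp_c: reading values are 67, 89.5, 38.8, 86.5, 71.5, 7.
max(67, 89.5, 38.8, 86.5, 71.5, 7) = 89.5.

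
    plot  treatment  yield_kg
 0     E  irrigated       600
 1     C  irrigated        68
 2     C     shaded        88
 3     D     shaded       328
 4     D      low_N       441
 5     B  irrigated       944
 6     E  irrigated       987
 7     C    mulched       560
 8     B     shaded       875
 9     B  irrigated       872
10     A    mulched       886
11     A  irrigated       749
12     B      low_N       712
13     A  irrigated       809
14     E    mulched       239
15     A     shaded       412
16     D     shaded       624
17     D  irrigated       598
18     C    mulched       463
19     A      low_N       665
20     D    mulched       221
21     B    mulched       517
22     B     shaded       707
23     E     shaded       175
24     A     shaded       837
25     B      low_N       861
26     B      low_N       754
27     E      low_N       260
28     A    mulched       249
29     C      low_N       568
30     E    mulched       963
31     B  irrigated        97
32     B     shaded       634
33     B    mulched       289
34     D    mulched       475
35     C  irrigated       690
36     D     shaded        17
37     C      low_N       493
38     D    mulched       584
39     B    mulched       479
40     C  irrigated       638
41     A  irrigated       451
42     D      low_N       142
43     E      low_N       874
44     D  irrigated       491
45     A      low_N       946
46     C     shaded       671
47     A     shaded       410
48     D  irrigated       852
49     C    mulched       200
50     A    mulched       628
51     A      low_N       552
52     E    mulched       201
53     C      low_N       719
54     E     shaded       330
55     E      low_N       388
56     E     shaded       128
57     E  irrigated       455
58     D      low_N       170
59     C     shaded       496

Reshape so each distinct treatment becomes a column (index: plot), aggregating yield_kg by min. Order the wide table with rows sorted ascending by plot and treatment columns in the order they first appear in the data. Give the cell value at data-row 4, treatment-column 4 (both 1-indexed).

221

With rows sorted ascending by plot, row 4 is plot=D. treatment columns in first-appearance order: irrigated, shaded, low_N, mulched; column 4 is mulched.
Long rows with plot=D, treatment=mulched: min(221, 475, 584) = 221.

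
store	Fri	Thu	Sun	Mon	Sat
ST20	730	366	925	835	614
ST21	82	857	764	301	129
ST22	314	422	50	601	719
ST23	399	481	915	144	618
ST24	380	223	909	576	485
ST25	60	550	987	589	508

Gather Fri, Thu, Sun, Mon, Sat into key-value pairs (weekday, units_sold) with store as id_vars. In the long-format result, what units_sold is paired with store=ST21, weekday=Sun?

Unpivoting turns each (store, wide-column) pair into one long row.
The wide cell at row ST21, column Sun holds 764, so the long row (ST21, Sun) has units_sold=764.

764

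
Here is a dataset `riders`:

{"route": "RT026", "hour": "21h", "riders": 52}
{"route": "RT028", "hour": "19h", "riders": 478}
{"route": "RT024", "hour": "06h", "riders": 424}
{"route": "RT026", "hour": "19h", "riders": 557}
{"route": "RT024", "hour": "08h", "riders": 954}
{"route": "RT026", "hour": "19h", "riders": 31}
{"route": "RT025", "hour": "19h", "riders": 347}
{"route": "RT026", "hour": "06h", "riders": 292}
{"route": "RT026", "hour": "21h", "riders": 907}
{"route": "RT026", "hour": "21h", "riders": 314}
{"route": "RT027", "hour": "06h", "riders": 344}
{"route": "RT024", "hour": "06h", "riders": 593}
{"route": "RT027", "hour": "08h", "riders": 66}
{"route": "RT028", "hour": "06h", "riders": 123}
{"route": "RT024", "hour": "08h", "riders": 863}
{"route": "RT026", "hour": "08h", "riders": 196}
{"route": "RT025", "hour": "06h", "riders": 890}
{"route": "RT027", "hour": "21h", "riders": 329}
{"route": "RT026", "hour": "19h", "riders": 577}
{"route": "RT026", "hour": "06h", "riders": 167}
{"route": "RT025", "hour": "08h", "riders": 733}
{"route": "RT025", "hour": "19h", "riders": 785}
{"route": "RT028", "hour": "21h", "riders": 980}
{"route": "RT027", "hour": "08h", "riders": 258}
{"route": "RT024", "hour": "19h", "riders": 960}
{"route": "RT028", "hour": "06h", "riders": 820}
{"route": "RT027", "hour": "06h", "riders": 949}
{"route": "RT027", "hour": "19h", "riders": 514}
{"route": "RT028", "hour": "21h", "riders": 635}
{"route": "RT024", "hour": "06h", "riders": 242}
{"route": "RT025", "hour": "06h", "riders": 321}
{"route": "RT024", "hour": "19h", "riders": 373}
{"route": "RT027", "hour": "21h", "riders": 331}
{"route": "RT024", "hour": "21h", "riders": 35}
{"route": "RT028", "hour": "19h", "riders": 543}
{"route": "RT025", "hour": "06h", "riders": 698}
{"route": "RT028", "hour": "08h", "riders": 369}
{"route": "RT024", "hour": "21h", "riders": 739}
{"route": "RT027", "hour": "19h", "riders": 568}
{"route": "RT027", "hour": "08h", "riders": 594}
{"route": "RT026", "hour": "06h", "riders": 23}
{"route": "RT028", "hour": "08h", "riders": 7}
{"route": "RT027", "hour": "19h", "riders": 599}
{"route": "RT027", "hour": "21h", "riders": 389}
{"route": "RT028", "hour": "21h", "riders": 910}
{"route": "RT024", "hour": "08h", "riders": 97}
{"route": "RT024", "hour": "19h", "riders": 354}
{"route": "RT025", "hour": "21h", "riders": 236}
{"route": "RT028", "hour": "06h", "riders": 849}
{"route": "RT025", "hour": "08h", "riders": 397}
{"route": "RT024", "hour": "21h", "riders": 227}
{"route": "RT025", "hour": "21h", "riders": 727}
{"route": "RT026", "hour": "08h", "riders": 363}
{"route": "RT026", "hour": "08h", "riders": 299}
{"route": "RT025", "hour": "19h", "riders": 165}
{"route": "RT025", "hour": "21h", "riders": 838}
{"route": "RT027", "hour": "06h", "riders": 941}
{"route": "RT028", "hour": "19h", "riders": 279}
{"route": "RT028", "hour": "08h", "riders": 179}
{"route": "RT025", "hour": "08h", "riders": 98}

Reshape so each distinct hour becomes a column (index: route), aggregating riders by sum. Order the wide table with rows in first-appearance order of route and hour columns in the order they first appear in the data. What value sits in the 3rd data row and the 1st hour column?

1001

With rows in first-appearance order of route, row 3 is route=RT024. hour columns in first-appearance order: 21h, 19h, 06h, 08h; column 1 is 21h.
Long rows with route=RT024, hour=21h: 35 + 739 + 227 = 1001.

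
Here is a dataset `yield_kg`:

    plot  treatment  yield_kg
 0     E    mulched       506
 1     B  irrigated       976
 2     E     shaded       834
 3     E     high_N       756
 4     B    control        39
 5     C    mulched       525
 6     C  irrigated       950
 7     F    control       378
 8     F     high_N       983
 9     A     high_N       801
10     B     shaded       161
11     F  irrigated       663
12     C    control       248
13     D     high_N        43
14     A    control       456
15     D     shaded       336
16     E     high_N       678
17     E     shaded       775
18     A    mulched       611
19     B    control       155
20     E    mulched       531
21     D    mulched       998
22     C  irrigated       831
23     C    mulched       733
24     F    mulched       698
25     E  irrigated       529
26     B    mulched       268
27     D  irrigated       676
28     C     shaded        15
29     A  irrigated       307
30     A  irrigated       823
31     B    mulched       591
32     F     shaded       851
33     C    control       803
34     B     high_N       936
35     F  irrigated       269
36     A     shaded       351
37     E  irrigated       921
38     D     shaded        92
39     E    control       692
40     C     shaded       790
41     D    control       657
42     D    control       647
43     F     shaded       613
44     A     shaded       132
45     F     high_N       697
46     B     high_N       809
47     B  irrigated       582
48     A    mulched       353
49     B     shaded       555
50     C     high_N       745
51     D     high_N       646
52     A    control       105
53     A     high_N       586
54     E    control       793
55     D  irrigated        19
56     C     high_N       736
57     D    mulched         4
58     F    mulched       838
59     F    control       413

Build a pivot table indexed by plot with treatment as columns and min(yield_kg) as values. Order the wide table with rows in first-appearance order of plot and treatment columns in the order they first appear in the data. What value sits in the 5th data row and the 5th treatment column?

With rows in first-appearance order of plot, row 5 is plot=A. treatment columns in first-appearance order: mulched, irrigated, shaded, high_N, control; column 5 is control.
Long rows with plot=A, treatment=control: min(456, 105) = 105.

105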